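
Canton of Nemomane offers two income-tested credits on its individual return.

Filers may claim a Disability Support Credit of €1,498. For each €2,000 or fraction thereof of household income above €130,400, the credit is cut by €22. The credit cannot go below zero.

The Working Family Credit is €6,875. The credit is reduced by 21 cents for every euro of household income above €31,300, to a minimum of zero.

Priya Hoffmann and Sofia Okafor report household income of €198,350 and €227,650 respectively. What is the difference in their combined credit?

€330

Priya (€198,350): Disability Support Credit: income exceeds €130,400 by €67,950, which is 34 full-or-partial €2,000 increments; reduction = 34 × €22 = €748, leaving €750. Working Family Credit: 21% of the €167,050 excess over €31,300 is €35,080.50 ≥ base, so the credit is €0. total €750 + €0 = €750
Sofia (€227,650): Disability Support Credit: income exceeds €130,400 by €97,250, which is 49 full-or-partial €2,000 increments; reduction = 49 × €22 = €1,078, leaving €420. Working Family Credit: 21% of the €196,350 excess over €31,300 is €41,233.50 ≥ base, so the credit is €0. total €420 + €0 = €420
Difference: |€750 − €420| = €330.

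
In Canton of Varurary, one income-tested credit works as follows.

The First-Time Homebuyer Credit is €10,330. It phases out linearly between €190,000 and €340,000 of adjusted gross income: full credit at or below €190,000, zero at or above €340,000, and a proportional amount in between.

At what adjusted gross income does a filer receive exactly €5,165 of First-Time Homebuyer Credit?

€265,000

€5,165 is 5,165/10,330 of the full €10,330, so 5,165/10,330 of the €150,000 range has been used: income = €190,000 + €150,000 × 5,165/10,330 = €265,000.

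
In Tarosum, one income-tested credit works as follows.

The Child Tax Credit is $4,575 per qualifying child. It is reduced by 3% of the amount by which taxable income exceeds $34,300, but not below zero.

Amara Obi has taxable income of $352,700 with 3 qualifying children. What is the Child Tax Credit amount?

$4,173

Child Tax Credit: base = 3 × $4,575 = $13,725. 3% of the $318,400 excess over $34,300 is $9,552; credit = $13,725 − $9,552 = $4,173.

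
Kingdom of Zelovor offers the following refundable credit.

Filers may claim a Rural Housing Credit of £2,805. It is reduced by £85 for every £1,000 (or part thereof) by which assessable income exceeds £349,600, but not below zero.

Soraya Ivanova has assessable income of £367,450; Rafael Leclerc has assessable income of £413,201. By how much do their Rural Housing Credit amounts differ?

Soraya (£367,450): Rural Housing Credit: income exceeds £349,600 by £17,850, which is 18 full-or-partial £1,000 increments; reduction = 18 × £85 = £1,530, leaving £1,275.
Rafael (£413,201): Rural Housing Credit: income exceeds £349,600 by £63,601 → 64 increments × £85 = £5,440 ≥ base, so the credit is £0.
Difference: |£1,275 − £0| = £1,275.

£1,275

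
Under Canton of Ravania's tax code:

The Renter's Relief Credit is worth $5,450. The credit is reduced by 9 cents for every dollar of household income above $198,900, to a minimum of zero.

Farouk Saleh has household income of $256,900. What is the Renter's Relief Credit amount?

$230

Renter's Relief Credit: 9% of the $58,000 excess over $198,900 is $5,220; credit = $5,450 − $5,220 = $230.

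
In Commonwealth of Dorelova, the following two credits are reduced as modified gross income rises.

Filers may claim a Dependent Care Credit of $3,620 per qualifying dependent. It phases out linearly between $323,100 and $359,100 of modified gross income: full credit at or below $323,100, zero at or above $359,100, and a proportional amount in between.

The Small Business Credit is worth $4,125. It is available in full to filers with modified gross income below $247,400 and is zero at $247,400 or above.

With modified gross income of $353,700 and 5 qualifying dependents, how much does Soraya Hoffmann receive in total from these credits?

$2,715

Dependent Care Credit: base = 5 × $3,620 = $18,100. $353,700 is $30,600 into a $36,000 phase-out range, leaving 5,400/36,000 of the credit: $18,100 × 5,400/36,000 = $2,715.
Small Business Credit: $353,700 meets or exceeds the $247,400 cutoff, so the credit is $0.
Total: $2,715 + $0 = $2,715.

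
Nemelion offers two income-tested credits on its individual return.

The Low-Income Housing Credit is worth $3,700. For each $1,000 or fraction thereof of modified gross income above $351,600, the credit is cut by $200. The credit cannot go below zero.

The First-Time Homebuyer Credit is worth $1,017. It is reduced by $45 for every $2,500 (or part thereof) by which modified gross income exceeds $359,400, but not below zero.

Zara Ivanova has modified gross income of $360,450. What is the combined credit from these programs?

$2,872

Low-Income Housing Credit: income exceeds $351,600 by $8,850, which is 9 full-or-partial $1,000 increments; reduction = 9 × $200 = $1,800, leaving $1,900.
First-Time Homebuyer Credit: income exceeds $359,400 by $1,050, which is 1 full-or-partial $2,500 increment; reduction = 1 × $45 = $45, leaving $972.
Total: $1,900 + $972 = $2,872.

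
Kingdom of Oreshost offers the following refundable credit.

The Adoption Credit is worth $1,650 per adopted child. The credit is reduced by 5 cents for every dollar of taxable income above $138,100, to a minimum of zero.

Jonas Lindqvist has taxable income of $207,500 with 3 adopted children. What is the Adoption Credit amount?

$1,480

Adoption Credit: base = 3 × $1,650 = $4,950. 5% of the $69,400 excess over $138,100 is $3,470; credit = $4,950 − $3,470 = $1,480.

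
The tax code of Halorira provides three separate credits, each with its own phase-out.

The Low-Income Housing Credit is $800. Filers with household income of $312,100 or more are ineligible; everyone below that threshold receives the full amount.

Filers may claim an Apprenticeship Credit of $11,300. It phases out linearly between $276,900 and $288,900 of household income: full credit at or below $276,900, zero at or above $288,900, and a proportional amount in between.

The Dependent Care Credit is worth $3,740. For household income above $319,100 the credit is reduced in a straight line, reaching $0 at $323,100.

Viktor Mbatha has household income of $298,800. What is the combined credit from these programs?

$4,540

Low-Income Housing Credit: $298,800 is below the $312,100 cutoff, so the full $800 applies.
Apprenticeship Credit: $298,800 is at or above $288,900, so the credit is $0.
Dependent Care Credit: $298,800 is at or below the $319,100 threshold, so the full $3,740 applies.
Total: $800 + $0 + $3,740 = $4,540.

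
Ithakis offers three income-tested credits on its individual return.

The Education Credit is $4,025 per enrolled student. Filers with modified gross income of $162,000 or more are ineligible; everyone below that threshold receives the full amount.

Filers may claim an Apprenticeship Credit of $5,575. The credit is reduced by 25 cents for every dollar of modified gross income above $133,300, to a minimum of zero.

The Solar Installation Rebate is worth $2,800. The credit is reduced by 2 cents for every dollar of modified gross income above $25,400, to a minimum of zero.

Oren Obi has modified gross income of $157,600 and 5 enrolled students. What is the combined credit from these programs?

Education Credit: base = 5 × $4,025 = $20,125. $157,600 is below the $162,000 cutoff, so the full $20,125 applies.
Apprenticeship Credit: 25% of the $24,300 excess over $133,300 is $6,075 ≥ base, so the credit is $0.
Solar Installation Rebate: 2% of the $132,200 excess over $25,400 is $2,644; credit = $2,800 − $2,644 = $156.
Total: $20,125 + $0 + $156 = $20,281.

$20,281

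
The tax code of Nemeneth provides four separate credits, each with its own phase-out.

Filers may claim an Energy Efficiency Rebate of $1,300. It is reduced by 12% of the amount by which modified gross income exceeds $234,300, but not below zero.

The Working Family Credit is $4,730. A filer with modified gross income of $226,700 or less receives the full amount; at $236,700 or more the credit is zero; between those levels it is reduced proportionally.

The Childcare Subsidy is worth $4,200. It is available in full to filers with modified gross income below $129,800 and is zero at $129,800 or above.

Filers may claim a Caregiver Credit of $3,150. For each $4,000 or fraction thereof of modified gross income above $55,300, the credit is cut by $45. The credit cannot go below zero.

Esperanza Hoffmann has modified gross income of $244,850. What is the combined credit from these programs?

Energy Efficiency Rebate: 12% of the $10,550 excess over $234,300 is $1,266; credit = $1,300 − $1,266 = $34.
Working Family Credit: $244,850 is at or above $236,700, so the credit is $0.
Childcare Subsidy: $244,850 meets or exceeds the $129,800 cutoff, so the credit is $0.
Caregiver Credit: income exceeds $55,300 by $189,550, which is 48 full-or-partial $4,000 increments; reduction = 48 × $45 = $2,160, leaving $990.
Total: $34 + $0 + $0 + $990 = $1,024.

$1,024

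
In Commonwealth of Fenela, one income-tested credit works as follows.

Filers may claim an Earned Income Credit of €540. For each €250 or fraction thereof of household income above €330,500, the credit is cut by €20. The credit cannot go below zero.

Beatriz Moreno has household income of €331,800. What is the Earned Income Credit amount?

€420

Earned Income Credit: income exceeds €330,500 by €1,300, which is 6 full-or-partial €250 increments; reduction = 6 × €20 = €120, leaving €420.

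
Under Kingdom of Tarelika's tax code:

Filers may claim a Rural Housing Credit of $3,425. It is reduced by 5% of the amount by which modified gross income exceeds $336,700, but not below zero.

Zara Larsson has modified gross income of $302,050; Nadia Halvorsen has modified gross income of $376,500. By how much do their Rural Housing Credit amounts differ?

$1,990

Zara ($302,050): Rural Housing Credit: $302,050 is at or below the $336,700 threshold, so the full $3,425 applies.
Nadia ($376,500): Rural Housing Credit: 5% of the $39,800 excess over $336,700 is $1,990; credit = $3,425 − $1,990 = $1,435.
Difference: |$3,425 − $1,435| = $1,990.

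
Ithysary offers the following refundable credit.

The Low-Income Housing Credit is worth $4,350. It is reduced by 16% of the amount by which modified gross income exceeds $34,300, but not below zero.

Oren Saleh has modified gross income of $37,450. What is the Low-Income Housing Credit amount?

Low-Income Housing Credit: 16% of the $3,150 excess over $34,300 is $504; credit = $4,350 − $504 = $3,846.

$3,846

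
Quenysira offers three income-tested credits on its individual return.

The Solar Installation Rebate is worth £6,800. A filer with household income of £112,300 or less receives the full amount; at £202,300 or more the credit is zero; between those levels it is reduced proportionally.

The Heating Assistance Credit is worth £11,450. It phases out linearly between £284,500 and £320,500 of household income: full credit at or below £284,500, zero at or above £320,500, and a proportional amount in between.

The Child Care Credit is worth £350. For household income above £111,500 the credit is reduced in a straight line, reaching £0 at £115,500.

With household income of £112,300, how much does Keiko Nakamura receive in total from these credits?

Solar Installation Rebate: £112,300 is at or below the £112,300 threshold, so the full £6,800 applies.
Heating Assistance Credit: £112,300 is at or below the £284,500 threshold, so the full £11,450 applies.
Child Care Credit: £112,300 is £800 into a £4,000 phase-out range, leaving 3,200/4,000 of the credit: £350 × 3,200/4,000 = £280.
Total: £6,800 + £11,450 + £280 = £18,530.

£18,530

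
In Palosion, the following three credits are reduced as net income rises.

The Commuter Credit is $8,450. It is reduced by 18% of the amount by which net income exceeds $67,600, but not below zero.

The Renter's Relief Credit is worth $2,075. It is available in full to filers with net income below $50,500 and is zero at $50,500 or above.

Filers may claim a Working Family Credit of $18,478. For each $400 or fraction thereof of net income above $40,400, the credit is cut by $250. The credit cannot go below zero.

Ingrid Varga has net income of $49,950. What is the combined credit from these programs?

$23,003

Commuter Credit: $49,950 is at or below the $67,600 threshold, so the full $8,450 applies.
Renter's Relief Credit: $49,950 is below the $50,500 cutoff, so the full $2,075 applies.
Working Family Credit: income exceeds $40,400 by $9,550, which is 24 full-or-partial $400 increments; reduction = 24 × $250 = $6,000, leaving $12,478.
Total: $8,450 + $2,075 + $12,478 = $23,003.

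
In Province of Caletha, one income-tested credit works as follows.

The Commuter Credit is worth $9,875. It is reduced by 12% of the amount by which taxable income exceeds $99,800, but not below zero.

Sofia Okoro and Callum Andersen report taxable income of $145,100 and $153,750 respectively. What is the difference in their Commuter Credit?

$1,038

Sofia ($145,100): Commuter Credit: 12% of the $45,300 excess over $99,800 is $5,436; credit = $9,875 − $5,436 = $4,439.
Callum ($153,750): Commuter Credit: 12% of the $53,950 excess over $99,800 is $6,474; credit = $9,875 − $6,474 = $3,401.
Difference: |$4,439 − $3,401| = $1,038.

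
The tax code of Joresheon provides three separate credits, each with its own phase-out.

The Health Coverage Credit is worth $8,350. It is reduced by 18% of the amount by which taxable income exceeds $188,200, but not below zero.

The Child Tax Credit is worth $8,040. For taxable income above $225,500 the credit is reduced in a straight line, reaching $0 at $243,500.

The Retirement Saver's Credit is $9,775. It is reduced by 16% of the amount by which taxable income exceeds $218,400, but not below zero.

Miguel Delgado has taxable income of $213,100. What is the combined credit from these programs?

Health Coverage Credit: 18% of the $24,900 excess over $188,200 is $4,482; credit = $8,350 − $4,482 = $3,868.
Child Tax Credit: $213,100 is at or below the $225,500 threshold, so the full $8,040 applies.
Retirement Saver's Credit: $213,100 is at or below the $218,400 threshold, so the full $9,775 applies.
Total: $3,868 + $8,040 + $9,775 = $21,683.

$21,683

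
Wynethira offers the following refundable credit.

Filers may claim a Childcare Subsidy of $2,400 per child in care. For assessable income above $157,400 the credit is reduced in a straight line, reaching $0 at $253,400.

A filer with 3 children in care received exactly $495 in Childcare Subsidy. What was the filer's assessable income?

Full credit = 3 × $2,400 = $7,200.
$495 is 495/7,200 of the full $7,200, so 6,705/7,200 of the $96,000 range has been used: income = $157,400 + $96,000 × 6,705/7,200 = $246,800.

$246,800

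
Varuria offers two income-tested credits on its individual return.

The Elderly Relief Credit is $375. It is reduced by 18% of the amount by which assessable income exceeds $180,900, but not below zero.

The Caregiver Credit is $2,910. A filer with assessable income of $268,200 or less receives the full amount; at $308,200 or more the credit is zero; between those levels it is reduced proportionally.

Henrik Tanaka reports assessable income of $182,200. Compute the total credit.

$3,051

Elderly Relief Credit: 18% of the $1,300 excess over $180,900 is $234; credit = $375 − $234 = $141.
Caregiver Credit: $182,200 is at or below the $268,200 threshold, so the full $2,910 applies.
Total: $141 + $2,910 = $3,051.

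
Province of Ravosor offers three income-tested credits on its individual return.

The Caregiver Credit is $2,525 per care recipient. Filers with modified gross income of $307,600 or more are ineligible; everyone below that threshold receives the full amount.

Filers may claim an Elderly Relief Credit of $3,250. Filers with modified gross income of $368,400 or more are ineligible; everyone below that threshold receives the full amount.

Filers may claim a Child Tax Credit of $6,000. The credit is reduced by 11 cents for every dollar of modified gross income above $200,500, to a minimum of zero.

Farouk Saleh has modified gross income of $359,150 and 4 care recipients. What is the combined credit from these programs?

Caregiver Credit: base = 4 × $2,525 = $10,100. $359,150 meets or exceeds the $307,600 cutoff, so the credit is $0.
Elderly Relief Credit: $359,150 is below the $368,400 cutoff, so the full $3,250 applies.
Child Tax Credit: 11% of the $158,650 excess over $200,500 is $17,451.50 ≥ base, so the credit is $0.
Total: $0 + $3,250 + $0 = $3,250.

$3,250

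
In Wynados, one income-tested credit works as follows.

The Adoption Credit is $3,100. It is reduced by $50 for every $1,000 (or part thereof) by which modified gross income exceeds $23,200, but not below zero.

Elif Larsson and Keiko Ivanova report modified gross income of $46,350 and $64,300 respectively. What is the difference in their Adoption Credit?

Elif ($46,350): Adoption Credit: income exceeds $23,200 by $23,150, which is 24 full-or-partial $1,000 increments; reduction = 24 × $50 = $1,200, leaving $1,900.
Keiko ($64,300): Adoption Credit: income exceeds $23,200 by $41,100, which is 42 full-or-partial $1,000 increments; reduction = 42 × $50 = $2,100, leaving $1,000.
Difference: |$1,900 − $1,000| = $900.

$900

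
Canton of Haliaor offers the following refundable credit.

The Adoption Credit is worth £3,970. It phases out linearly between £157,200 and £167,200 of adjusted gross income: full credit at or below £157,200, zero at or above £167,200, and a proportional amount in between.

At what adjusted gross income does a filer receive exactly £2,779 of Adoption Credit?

£160,200

£2,779 is 2,779/3,970 of the full £3,970, so 1,191/3,970 of the £10,000 range has been used: income = £157,200 + £10,000 × 1,191/3,970 = £160,200.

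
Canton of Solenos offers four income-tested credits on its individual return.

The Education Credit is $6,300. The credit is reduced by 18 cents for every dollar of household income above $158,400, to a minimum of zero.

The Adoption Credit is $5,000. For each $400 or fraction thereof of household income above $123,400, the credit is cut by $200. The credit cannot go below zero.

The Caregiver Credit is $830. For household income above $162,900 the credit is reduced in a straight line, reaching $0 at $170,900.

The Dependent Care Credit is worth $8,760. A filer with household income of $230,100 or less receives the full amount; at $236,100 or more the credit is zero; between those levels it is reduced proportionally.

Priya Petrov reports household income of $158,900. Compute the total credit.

$15,800

Education Credit: 18% of the $500 excess over $158,400 is $90; credit = $6,300 − $90 = $6,210.
Adoption Credit: income exceeds $123,400 by $35,500 → 89 increments × $200 = $17,800 ≥ base, so the credit is $0.
Caregiver Credit: $158,900 is at or below the $162,900 threshold, so the full $830 applies.
Dependent Care Credit: $158,900 is at or below the $230,100 threshold, so the full $8,760 applies.
Total: $6,210 + $0 + $830 + $8,760 = $15,800.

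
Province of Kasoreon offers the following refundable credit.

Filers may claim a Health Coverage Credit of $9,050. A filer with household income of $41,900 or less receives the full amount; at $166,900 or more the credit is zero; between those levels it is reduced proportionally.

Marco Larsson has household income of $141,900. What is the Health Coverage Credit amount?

$1,810

Health Coverage Credit: $141,900 is $100,000 into a $125,000 phase-out range, leaving 25,000/125,000 of the credit: $9,050 × 25,000/125,000 = $1,810.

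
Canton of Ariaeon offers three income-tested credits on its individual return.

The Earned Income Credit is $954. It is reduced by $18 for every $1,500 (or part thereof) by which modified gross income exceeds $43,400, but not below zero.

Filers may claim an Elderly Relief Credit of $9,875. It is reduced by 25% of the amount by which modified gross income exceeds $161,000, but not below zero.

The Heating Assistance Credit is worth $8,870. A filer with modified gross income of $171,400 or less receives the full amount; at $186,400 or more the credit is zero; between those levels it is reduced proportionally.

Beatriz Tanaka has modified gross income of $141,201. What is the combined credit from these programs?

$18,745

Earned Income Credit: income exceeds $43,400 by $97,801 → 66 increments × $18 = $1,188 ≥ base, so the credit is $0.
Elderly Relief Credit: $141,201 is at or below the $161,000 threshold, so the full $9,875 applies.
Heating Assistance Credit: $141,201 is at or below the $171,400 threshold, so the full $8,870 applies.
Total: $0 + $9,875 + $8,870 = $18,745.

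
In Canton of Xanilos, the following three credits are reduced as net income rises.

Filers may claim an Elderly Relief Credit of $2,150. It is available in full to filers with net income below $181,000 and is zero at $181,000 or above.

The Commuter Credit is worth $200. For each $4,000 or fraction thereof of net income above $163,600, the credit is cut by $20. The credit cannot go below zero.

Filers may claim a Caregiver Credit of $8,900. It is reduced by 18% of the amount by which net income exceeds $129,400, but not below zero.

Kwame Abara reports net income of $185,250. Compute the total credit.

Elderly Relief Credit: $185,250 meets or exceeds the $181,000 cutoff, so the credit is $0.
Commuter Credit: income exceeds $163,600 by $21,650, which is 6 full-or-partial $4,000 increments; reduction = 6 × $20 = $120, leaving $80.
Caregiver Credit: 18% of the $55,850 excess over $129,400 is $10,053 ≥ base, so the credit is $0.
Total: $0 + $80 + $0 = $80.

$80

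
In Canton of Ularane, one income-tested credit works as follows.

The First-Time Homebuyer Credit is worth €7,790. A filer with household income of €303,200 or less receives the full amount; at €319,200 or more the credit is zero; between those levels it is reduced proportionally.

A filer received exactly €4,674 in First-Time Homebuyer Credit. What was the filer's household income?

€4,674 is 4,674/7,790 of the full €7,790, so 3,116/7,790 of the €16,000 range has been used: income = €303,200 + €16,000 × 3,116/7,790 = €309,600.

€309,600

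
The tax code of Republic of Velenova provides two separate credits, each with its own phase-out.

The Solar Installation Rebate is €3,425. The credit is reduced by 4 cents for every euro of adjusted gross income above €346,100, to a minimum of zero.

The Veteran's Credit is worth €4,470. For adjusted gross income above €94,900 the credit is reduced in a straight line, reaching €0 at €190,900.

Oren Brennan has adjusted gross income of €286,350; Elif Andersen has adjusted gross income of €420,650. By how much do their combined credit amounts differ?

€2,982

Oren (€286,350): Solar Installation Rebate: €286,350 is at or below the €346,100 threshold, so the full €3,425 applies. Veteran's Credit: €286,350 is at or above €190,900, so the credit is €0. total €3,425 + €0 = €3,425
Elif (€420,650): Solar Installation Rebate: 4% of the €74,550 excess over €346,100 is €2,982; credit = €3,425 − €2,982 = €443. Veteran's Credit: €420,650 is at or above €190,900, so the credit is €0. total €443 + €0 = €443
Difference: |€3,425 − €443| = €2,982.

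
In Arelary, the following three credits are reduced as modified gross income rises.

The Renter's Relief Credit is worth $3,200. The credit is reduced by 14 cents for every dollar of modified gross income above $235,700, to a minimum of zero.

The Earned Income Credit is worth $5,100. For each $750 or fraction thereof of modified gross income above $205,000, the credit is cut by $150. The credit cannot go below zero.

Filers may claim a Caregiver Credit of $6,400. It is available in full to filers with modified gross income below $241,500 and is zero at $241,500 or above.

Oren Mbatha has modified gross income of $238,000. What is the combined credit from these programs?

$9,278

Renter's Relief Credit: 14% of the $2,300 excess over $235,700 is $322; credit = $3,200 − $322 = $2,878.
Earned Income Credit: income exceeds $205,000 by $33,000 → 44 increments × $150 = $6,600 ≥ base, so the credit is $0.
Caregiver Credit: $238,000 is below the $241,500 cutoff, so the full $6,400 applies.
Total: $2,878 + $0 + $6,400 = $9,278.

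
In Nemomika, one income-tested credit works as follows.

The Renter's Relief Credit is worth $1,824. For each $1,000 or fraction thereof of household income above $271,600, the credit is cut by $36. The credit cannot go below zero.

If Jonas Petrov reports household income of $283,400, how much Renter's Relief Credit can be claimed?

$1,392

Renter's Relief Credit: income exceeds $271,600 by $11,800, which is 12 full-or-partial $1,000 increments; reduction = 12 × $36 = $432, leaving $1,392.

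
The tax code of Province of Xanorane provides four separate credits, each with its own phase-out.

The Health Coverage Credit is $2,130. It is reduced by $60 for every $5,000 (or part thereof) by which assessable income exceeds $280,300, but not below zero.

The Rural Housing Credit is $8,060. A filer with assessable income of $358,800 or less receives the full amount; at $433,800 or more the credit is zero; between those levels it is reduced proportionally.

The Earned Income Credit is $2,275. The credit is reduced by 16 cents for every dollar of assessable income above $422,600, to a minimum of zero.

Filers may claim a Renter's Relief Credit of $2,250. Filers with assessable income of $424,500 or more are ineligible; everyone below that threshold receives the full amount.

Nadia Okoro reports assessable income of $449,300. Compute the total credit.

Health Coverage Credit: income exceeds $280,300 by $169,000, which is 34 full-or-partial $5,000 increments; reduction = 34 × $60 = $2,040, leaving $90.
Rural Housing Credit: $449,300 is at or above $433,800, so the credit is $0.
Earned Income Credit: 16% of the $26,700 excess over $422,600 is $4,272 ≥ base, so the credit is $0.
Renter's Relief Credit: $449,300 meets or exceeds the $424,500 cutoff, so the credit is $0.
Total: $90 + $0 + $0 + $0 = $90.

$90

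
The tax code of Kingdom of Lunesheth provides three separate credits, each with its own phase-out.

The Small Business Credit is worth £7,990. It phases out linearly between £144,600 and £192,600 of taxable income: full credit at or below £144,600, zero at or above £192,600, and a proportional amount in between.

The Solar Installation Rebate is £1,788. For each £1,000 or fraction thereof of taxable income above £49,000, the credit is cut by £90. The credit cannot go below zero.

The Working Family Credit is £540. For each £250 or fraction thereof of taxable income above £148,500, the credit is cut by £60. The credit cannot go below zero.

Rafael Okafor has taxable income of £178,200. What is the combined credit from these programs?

Small Business Credit: £178,200 is £33,600 into a £48,000 phase-out range, leaving 14,400/48,000 of the credit: £7,990 × 14,400/48,000 = £2,397.
Solar Installation Rebate: income exceeds £49,000 by £129,200 → 130 increments × £90 = £11,700 ≥ base, so the credit is £0.
Working Family Credit: income exceeds £148,500 by £29,700 → 119 increments × £60 = £7,140 ≥ base, so the credit is £0.
Total: £2,397 + £0 + £0 = £2,397.

£2,397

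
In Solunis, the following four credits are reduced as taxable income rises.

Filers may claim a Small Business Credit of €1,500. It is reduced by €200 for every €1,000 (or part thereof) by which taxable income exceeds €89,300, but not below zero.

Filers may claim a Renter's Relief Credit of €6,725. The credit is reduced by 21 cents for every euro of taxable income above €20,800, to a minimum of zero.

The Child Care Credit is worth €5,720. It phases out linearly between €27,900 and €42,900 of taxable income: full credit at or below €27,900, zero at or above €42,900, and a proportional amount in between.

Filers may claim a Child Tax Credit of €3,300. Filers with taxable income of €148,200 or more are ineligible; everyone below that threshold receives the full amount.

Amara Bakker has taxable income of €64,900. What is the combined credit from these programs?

€4,800

Small Business Credit: €64,900 is at or below the €89,300 threshold, so the full €1,500 applies.
Renter's Relief Credit: 21% of the €44,100 excess over €20,800 is €9,261 ≥ base, so the credit is €0.
Child Care Credit: €64,900 is at or above €42,900, so the credit is €0.
Child Tax Credit: €64,900 is below the €148,200 cutoff, so the full €3,300 applies.
Total: €1,500 + €0 + €0 + €3,300 = €4,800.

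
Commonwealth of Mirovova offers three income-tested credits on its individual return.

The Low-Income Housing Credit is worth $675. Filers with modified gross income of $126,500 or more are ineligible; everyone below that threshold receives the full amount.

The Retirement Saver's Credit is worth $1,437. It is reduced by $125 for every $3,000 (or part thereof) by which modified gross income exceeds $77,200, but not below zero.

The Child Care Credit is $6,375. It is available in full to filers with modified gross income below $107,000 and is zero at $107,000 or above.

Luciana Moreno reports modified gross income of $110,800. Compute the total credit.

$675

Low-Income Housing Credit: $110,800 is below the $126,500 cutoff, so the full $675 applies.
Retirement Saver's Credit: income exceeds $77,200 by $33,600 → 12 increments × $125 = $1,500 ≥ base, so the credit is $0.
Child Care Credit: $110,800 meets or exceeds the $107,000 cutoff, so the credit is $0.
Total: $675 + $0 + $0 = $675.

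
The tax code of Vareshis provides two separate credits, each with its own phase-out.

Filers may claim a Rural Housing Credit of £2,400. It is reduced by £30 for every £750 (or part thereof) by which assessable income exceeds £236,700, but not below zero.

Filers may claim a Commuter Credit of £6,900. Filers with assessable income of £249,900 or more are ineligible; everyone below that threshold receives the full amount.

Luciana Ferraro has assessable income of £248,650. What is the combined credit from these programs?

Rural Housing Credit: income exceeds £236,700 by £11,950, which is 16 full-or-partial £750 increments; reduction = 16 × £30 = £480, leaving £1,920.
Commuter Credit: £248,650 is below the £249,900 cutoff, so the full £6,900 applies.
Total: £1,920 + £6,900 = £8,820.

£8,820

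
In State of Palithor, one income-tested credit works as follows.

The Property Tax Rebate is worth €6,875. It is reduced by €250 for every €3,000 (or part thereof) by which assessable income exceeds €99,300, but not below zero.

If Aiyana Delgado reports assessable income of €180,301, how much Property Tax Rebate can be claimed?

€0

Property Tax Rebate: income exceeds €99,300 by €81,001 → 28 increments × €250 = €7,000 ≥ base, so the credit is €0.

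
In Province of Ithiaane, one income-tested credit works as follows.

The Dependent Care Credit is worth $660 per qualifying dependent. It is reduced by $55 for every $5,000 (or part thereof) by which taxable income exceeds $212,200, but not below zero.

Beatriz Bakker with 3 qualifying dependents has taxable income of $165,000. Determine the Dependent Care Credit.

$1,980

Dependent Care Credit: base = 3 × $660 = $1,980. $165,000 is at or below the $212,200 threshold, so the full $1,980 applies.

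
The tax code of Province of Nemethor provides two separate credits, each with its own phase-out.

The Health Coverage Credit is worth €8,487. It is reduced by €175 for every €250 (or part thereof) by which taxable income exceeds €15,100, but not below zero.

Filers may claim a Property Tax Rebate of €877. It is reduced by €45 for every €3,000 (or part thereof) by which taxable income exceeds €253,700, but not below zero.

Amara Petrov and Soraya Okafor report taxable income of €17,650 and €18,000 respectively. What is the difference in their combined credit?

Amara (€17,650): Health Coverage Credit: income exceeds €15,100 by €2,550, which is 11 full-or-partial €250 increments; reduction = 11 × €175 = €1,925, leaving €6,562. Property Tax Rebate: €17,650 is at or below the €253,700 threshold, so the full €877 applies. total €6,562 + €877 = €7,439
Soraya (€18,000): Health Coverage Credit: income exceeds €15,100 by €2,900, which is 12 full-or-partial €250 increments; reduction = 12 × €175 = €2,100, leaving €6,387. Property Tax Rebate: €18,000 is at or below the €253,700 threshold, so the full €877 applies. total €6,387 + €877 = €7,264
Difference: |€7,439 − €7,264| = €175.

€175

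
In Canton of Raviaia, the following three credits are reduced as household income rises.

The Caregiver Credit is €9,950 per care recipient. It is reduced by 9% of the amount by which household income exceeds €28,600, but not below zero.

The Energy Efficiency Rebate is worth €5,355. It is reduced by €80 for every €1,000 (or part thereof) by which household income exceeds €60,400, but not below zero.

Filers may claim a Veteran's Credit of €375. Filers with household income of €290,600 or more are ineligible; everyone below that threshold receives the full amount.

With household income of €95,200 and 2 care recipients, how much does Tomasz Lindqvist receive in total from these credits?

Caregiver Credit: base = 2 × €9,950 = €19,900. 9% of the €66,600 excess over €28,600 is €5,994; credit = €19,900 − €5,994 = €13,906.
Energy Efficiency Rebate: income exceeds €60,400 by €34,800, which is 35 full-or-partial €1,000 increments; reduction = 35 × €80 = €2,800, leaving €2,555.
Veteran's Credit: €95,200 is below the €290,600 cutoff, so the full €375 applies.
Total: €13,906 + €2,555 + €375 = €16,836.

€16,836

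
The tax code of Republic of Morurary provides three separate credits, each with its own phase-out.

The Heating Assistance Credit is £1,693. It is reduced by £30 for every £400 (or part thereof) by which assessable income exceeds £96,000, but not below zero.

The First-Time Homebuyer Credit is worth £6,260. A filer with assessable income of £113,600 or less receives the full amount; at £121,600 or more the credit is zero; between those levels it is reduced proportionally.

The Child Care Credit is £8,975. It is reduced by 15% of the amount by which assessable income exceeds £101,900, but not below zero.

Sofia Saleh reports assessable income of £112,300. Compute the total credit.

Heating Assistance Credit: income exceeds £96,000 by £16,300, which is 41 full-or-partial £400 increments; reduction = 41 × £30 = £1,230, leaving £463.
First-Time Homebuyer Credit: £112,300 is at or below the £113,600 threshold, so the full £6,260 applies.
Child Care Credit: 15% of the £10,400 excess over £101,900 is £1,560; credit = £8,975 − £1,560 = £7,415.
Total: £463 + £6,260 + £7,415 = £14,138.

£14,138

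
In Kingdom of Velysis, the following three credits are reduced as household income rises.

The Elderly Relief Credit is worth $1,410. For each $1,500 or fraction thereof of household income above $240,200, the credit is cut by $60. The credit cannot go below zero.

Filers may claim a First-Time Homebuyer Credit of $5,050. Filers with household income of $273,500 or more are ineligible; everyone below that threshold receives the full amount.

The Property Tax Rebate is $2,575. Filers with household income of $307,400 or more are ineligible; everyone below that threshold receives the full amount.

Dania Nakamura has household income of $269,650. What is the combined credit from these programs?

$7,835

Elderly Relief Credit: income exceeds $240,200 by $29,450, which is 20 full-or-partial $1,500 increments; reduction = 20 × $60 = $1,200, leaving $210.
First-Time Homebuyer Credit: $269,650 is below the $273,500 cutoff, so the full $5,050 applies.
Property Tax Rebate: $269,650 is below the $307,400 cutoff, so the full $2,575 applies.
Total: $210 + $5,050 + $2,575 = $7,835.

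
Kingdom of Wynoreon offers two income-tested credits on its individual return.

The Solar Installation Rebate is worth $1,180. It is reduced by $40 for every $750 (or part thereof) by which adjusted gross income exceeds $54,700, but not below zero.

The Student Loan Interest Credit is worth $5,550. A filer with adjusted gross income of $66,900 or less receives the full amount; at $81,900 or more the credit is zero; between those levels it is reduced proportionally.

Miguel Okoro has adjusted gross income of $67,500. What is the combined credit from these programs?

Solar Installation Rebate: income exceeds $54,700 by $12,800, which is 18 full-or-partial $750 increments; reduction = 18 × $40 = $720, leaving $460.
Student Loan Interest Credit: $67,500 is $600 into a $15,000 phase-out range, leaving 14,400/15,000 of the credit: $5,550 × 14,400/15,000 = $5,328.
Total: $460 + $5,328 = $5,788.

$5,788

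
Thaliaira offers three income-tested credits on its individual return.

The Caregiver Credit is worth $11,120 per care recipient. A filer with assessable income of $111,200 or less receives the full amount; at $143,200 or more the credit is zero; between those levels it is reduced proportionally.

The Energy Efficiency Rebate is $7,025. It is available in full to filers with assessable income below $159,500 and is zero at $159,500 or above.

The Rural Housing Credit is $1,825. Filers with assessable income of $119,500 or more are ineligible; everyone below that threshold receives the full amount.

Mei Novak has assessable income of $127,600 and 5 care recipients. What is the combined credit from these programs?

$34,130

Caregiver Credit: base = 5 × $11,120 = $55,600. $127,600 is $16,400 into a $32,000 phase-out range, leaving 15,600/32,000 of the credit: $55,600 × 15,600/32,000 = $27,105.
Energy Efficiency Rebate: $127,600 is below the $159,500 cutoff, so the full $7,025 applies.
Rural Housing Credit: $127,600 meets or exceeds the $119,500 cutoff, so the credit is $0.
Total: $27,105 + $7,025 + $0 = $34,130.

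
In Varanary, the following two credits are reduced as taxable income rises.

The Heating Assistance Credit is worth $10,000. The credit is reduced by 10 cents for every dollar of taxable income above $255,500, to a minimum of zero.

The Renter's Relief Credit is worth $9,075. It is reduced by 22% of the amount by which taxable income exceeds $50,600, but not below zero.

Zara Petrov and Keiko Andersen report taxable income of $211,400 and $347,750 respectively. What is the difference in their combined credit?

Zara ($211,400): Heating Assistance Credit: $211,400 is at or below the $255,500 threshold, so the full $10,000 applies. Renter's Relief Credit: 22% of the $160,800 excess over $50,600 is $35,376 ≥ base, so the credit is $0. total $10,000 + $0 = $10,000
Keiko ($347,750): Heating Assistance Credit: 10% of the $92,250 excess over $255,500 is $9,225; credit = $10,000 − $9,225 = $775. Renter's Relief Credit: 22% of the $297,150 excess over $50,600 is $65,373 ≥ base, so the credit is $0. total $775 + $0 = $775
Difference: |$10,000 − $775| = $9,225.

$9,225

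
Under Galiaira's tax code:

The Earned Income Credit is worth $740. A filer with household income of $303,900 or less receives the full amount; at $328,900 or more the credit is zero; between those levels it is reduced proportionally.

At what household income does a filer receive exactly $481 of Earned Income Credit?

$312,650

$481 is 481/740 of the full $740, so 259/740 of the $25,000 range has been used: income = $303,900 + $25,000 × 259/740 = $312,650.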